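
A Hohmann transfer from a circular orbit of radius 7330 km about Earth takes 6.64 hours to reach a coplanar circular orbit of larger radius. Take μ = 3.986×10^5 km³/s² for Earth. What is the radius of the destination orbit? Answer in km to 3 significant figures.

Transfer time t = 6.64 hours = 23904 s, and t = π√(a_t³/μ).
So a_t = (μ t²/π²)^(1/3) = (3.986×10^5 × (23904)² / π²)^(1/3) = 28470 km.
Since a_t = (r₁ + r₂)/2, r₂ = 2a_t − r₁ = 2×28470 − 7330 = 49610 km.

r₂ = 49600 km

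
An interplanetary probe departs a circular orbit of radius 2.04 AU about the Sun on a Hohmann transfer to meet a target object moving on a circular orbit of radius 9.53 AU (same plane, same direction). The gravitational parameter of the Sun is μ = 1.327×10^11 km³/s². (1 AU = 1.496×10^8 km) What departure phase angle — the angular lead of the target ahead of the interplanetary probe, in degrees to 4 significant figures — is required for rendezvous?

φ = 94.87°

In km: r₁ = 2.04 × 1.496×10^8 = 3.05184×10^8 km; r₂ = 9.53 × 1.496×10^8 = 1.425688×10^9 km.
The Hohmann ellipse has a_t = (r₁ + r₂)/2 = 8.65436×10^8 km.
The half-period of the transfer ellipse is t = π√(a_t³/μ) = 2.1957×10^8 s.
Target angular speed ω₂ = √(μ/r₂³) = 6.7670×10^-9 rad/s.
Angle swept by the target during transfer: ω₂·t = 1.4858 rad = 85.13°.
The interplanetary probe traverses 180° on the transfer ellipse, so the target must lead by 180° − 85.13° = 94.87°.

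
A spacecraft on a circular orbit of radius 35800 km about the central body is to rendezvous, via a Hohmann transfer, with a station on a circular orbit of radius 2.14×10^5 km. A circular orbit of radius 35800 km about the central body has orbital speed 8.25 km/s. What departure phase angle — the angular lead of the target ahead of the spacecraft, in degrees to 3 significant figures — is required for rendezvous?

From the circular-orbit relation v² = μ/r at r = 35800 km: μ = v²r = (8.25)² × 35800 = 2.43664×10^6 km³/s².
Semi-major axis of the transfer orbit: a_t = (35800 + 2.140×10^5)/2 = 1.249×10^5 km.
Transfer time t = π√(a_t³/μ) = 88838 s.
Target angular speed ω₂ = √(μ/r₂³) = 1.5768×10^-5 rad/s.
Angle swept by the target during transfer: ω₂·t = 1.4008 rad = 80.26°.
The spacecraft traverses 180° on the transfer ellipse, so the target must lead by 180° − 80.26° = 99.7°.

φ = 99.7°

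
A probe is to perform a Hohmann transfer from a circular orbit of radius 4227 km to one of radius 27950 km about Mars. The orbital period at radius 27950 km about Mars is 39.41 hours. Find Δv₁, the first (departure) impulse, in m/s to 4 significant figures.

Δv₁ = 1012 m/s

From Kepler's third law T² = 4π²r³/μ at r = 27950 km, T = 39.41 hours = 39.41 × 3600 s = 1.41876×10^5 s: μ = 4π²r³/T² = 42824.0 km³/s².
The Hohmann ellipse has a_t = (r₁ + r₂)/2 = 16088.5 km.
Circular speed at r = 4227 km: v_c = √(μ/r) = 3.183 km/s.
Vis-viva on the transfer ellipse at r = 4227 km gives v_t = √[μ(2/r − 1/a_t)] = 4.195 km/s.
Δv₁ = |v_t − v_c| = |4.195 − 3.183| = 1.012 km/s.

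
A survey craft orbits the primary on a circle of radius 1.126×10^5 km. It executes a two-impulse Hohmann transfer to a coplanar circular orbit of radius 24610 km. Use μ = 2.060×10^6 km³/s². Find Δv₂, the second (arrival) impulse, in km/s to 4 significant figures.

Δv₂ = 2.572 km/s

Semi-major axis of the transfer orbit: a_t = (1.126×10^5 + 24610)/2 = 68605 km.
Circular speed at r = 24610 km: v_c = √(μ/r) = 9.1491 km/s.
Vis-viva on the transfer ellipse at r = 24610 km gives v_t = √[μ(2/r − 1/a_t)] = 11.721 km/s.
Δv₂ = |v_t − v_c| = |11.721 − 9.1491| = 2.572 km/s.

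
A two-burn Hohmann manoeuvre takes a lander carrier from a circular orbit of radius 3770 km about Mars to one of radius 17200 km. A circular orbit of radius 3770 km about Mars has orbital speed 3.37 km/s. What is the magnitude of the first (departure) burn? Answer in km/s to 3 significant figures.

From the circular-orbit relation v² = μ/r at r = 3770 km: μ = v²r = (3.37)² × 3770 = 42815.5 km³/s².
Transfer-ellipse semi-major axis a_t = (r₁ + r₂)/2 = (3770 + 17200)/2 = 10485 km.
Circular speed at r = 3770 km: v_c = √(μ/r) = 3.3700 km/s.
Transfer-orbit speed at the same r (vis-viva, a = a_t): v_t = √[μ(2/r − 1/a_t)] = 4.3163 km/s.
Δv₁ = |v_t − v_c| = |4.3163 − 3.3700| = 0.9463 km/s.

Δv₁ = 0.946 km/s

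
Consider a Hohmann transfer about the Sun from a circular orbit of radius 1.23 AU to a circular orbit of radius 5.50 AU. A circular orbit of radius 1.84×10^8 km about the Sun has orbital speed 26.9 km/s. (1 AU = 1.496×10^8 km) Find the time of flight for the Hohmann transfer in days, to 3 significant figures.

t = 1130 days

From the circular-orbit relation v² = μ/r at r = 1.84×10^8 km: μ = v²r = (26.9)² × 1.84×10^8 = 1.33144×10^11 km³/s².
In km: r₁ = 1.23 × 1.496×10^8 = 1.84008×10^8 km; r₂ = 5.50 × 1.496×10^8 = 8.228×10^8 km.
Semi-major axis of the transfer orbit: a_t = (1.84008×10^8 + 8.228×10^8)/2 = 5.03404×10^8 km.
By Kepler's third law the transfer-orbit period is T = 2π√(a_t³/μ), so t = T/2 = 9.724×10^7 s.
Converting: 9.724×10^7 s ÷ 86400 s/day = 1130 days.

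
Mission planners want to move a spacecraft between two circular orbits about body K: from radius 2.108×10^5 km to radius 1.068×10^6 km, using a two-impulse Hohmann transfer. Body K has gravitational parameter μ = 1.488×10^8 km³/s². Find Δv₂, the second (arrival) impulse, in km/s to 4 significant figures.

Δv₂ = 5.026 km/s

Transfer-ellipse semi-major axis a_t = (r₁ + r₂)/2 = (2.108×10^5 + 1.068×10^6)/2 = 6.394×10^5 km.
Circular speed at r = 1.068×10^6 km: v_c = √(μ/r) = 11.8036 km/s.
Transfer-orbit speed at the same r (vis-viva, a = a_t): v_t = √[μ(2/r − 1/a_t)] = 6.77743 km/s.
Δv₂ = |v_t − v_c| = |6.77743 − 11.8036| = 5.026 km/s.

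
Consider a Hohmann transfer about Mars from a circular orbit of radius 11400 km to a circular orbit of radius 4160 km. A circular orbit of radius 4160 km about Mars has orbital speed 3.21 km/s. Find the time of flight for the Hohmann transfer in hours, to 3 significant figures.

From the circular-orbit relation v² = μ/r at r = 4160 km: μ = v²r = (3.21)² × 4160 = 42865.1 km³/s².
Transfer-ellipse semi-major axis a_t = (r₁ + r₂)/2 = (11400 + 4160)/2 = 7780 km.
Transfer time t = π√(a_t³/μ) = π√((7780)³ / 42865.1) = 10410 s.
Converting: 10410 s ÷ 3600 s/hour = 2.89 hours.

t = 2.89 hours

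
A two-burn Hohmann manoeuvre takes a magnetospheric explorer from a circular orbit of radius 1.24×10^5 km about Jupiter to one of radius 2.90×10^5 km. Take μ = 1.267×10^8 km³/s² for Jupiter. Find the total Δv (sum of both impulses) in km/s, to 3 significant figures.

The Hohmann ellipse has a_t = (r₁ + r₂)/2 = 2.070×10^5 km.
Circular speed at r₁: v₁ = √(μ/r₁) = √(1.267×10^8/1.240×10^5) = 31.965 km/s.
On the transfer ellipse at r₁, v² = μ(2/r − 1/a) gives v_p = √[μ(2/r₁ − 1/a_t)] = 37.835 km/s.
First burn Δv₁ = |v_p − v₁| = 5.870 km/s.
Circular speed at r₂: v₂ = √(μ/r₂) = 20.902 km/s.
Transfer-orbit speed at r₂: v_a = √[μ(2/r₂ − 1/a_t)] = 16.178 km/s.
Second burn Δv₂ = |v₂ − v_a| = 4.724 km/s.
Δv = Δv₁ + Δv₂ = 5.870 + 4.724 = 10.59 km/s.

Δv = 10.6 km/s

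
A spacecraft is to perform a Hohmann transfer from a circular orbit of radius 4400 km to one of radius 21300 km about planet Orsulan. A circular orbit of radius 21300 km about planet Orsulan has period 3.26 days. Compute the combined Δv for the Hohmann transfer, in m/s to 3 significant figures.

Δv = 498 m/s

From Kepler's third law T² = 4π²r³/μ at r = 21300 km, T = 3.26 days = 3.26 × 86400 s = 2.81664×10^5 s: μ = 4π²r³/T² = 4808.79 km³/s².
Semi-major axis of the transfer orbit: a_t = (4400 + 21300)/2 = 12850 km.
At r₁ the circular-orbit speed is v₁ = √(μ/r₁) = 1.04542 km/s.
Transfer-orbit speed at r₁ (vis-viva equation): v_p = √[μ(2/r₁ − 1/a_t)] = 1.34595 km/s.
First burn Δv₁ = |v_p − v₁| = 0.3005 km/s.
At r₂, v₂ = √(μ/r₂) = 0.4751 km/s.
Transfer-orbit speed at r₂: v_a = √[μ(2/r₂ − 1/a_t)] = 0.2780 km/s.
Second burn Δv₂ = |v₂ − v_a| = 0.1971 km/s.
Total Δv = Δv₁ + Δv₂ = 0.4976 km/s.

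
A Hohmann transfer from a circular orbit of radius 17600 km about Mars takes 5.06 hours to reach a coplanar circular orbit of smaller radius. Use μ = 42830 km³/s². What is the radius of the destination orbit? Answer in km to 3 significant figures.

Transfer time t = 5.06 hours = 18216 s, and t = π√(a_t³/μ).
So a_t = (μ t²/π²)^(1/3) = (42830 × (18216)² / π²)^(1/3) = 11292 km.
Since a_t = (r₁ + r₂)/2, r₂ = 2a_t − r₁ = 2×11292 − 17600 = 4984 km.

r₂ = 4980 km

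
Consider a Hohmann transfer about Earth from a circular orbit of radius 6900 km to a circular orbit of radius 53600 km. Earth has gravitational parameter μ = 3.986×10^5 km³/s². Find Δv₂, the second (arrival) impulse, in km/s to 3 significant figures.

Δv₂ = 1.42 km/s

Transfer-ellipse semi-major axis a_t = (r₁ + r₂)/2 = (6900 + 53600)/2 = 30250 km.
Circular speed at r = 53600 km: v_c = √(μ/r) = 2.727 km/s.
Transfer-orbit speed at the same r (vis-viva, a = a_t): v_t = √[μ(2/r − 1/a_t)] = 1.302 km/s.
Δv₂ = |v_t − v_c| = |1.302 − 2.727| = 1.425 km/s.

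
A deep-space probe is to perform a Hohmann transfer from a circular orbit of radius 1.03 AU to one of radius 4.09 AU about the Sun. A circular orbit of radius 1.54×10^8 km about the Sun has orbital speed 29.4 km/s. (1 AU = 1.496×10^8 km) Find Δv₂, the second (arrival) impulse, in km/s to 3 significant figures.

Δv₂ = 5.39 km/s

From the circular-orbit relation v² = μ/r at r = 1.54×10^8 km: μ = v²r = (29.4)² × 1.54×10^8 = 1.33111×10^11 km³/s².
In km: r₁ = 1.03 × 1.496×10^8 = 1.54088×10^8 km; r₂ = 4.09 × 1.496×10^8 = 6.11864×10^8 km.
Semi-major axis of the transfer orbit: a_t = (1.54088×10^8 + 6.11864×10^8)/2 = 3.82976×10^8 km.
Circular speed at r = 6.11864×10^8 km: v_c = √(μ/r) = 14.75 km/s.
Vis-viva on the transfer ellipse at r = 6.11864×10^8 km gives v_t = √[μ(2/r − 1/a_t)] = 9.356 km/s.
Δv₂ = |v_t − v_c| = |9.356 − 14.75| = 5.394 km/s.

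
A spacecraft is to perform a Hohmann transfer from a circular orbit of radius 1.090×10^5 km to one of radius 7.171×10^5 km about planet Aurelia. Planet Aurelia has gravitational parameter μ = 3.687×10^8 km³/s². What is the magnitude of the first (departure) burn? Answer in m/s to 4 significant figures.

Δv₁ = 18470 m/s

Transfer-ellipse semi-major axis a_t = (r₁ + r₂)/2 = (1.090×10^5 + 7.171×10^5)/2 = 4.1305×10^5 km.
On the circular orbit at r = 1.090×10^5 km, v_c = √(μ/r) = 58.16 km/s.
Transfer-orbit speed at the same r (vis-viva, a = a_t): v_t = √[μ(2/r − 1/a_t)] = 76.63 km/s.
Δv₁ = |v_t − v_c| = |76.63 − 58.16| = 18.47 km/s.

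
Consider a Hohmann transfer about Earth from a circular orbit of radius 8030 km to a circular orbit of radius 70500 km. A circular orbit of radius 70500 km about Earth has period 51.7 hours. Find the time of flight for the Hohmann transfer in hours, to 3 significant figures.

From Kepler's third law T² = 4π²r³/μ at r = 70500 km, T = 51.7 hours = 51.7 × 3600 s = 1.8612×10^5 s: μ = 4π²r³/T² = 3.99338×10^5 km³/s².
The Hohmann ellipse has a_t = (r₁ + r₂)/2 = 39265 km.
By Kepler's third law the transfer-orbit period is T = 2π√(a_t³/μ), so t = T/2 = 38680 s.
Converting: 38680 s ÷ 3600 s/hour = 10.7 hours.

t = 10.7 hours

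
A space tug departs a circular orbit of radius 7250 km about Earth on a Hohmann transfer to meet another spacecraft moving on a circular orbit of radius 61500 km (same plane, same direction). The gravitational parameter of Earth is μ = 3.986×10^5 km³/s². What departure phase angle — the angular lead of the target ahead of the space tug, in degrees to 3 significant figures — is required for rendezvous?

φ = 105°

Semi-major axis of the transfer orbit: a_t = (7250 + 61500)/2 = 34375 km.
Transfer time t = π√(a_t³/μ) = 31710 s.
The target's mean motion on its circular orbit is ω₂ = √(μ/r₂³) = 4.140×10^-5 rad/s.
Angle swept by the target during transfer: ω₂·t = 1.3128 rad = 75.22°.
The space tug traverses 180° on the transfer ellipse, so the target must lead by 180° − 75.22° = 105°.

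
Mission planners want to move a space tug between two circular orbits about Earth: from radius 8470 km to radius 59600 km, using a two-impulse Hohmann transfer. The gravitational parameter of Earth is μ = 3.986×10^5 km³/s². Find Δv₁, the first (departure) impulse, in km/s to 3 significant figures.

The Hohmann ellipse has a_t = (r₁ + r₂)/2 = 34035 km.
On the circular orbit at r = 8470 km, v_c = √(μ/r) = 6.860 km/s.
Vis-viva on the transfer ellipse at r = 8470 km gives v_t = √[μ(2/r − 1/a_t)] = 9.078 km/s.
Δv₁ = |v_t − v_c| = |9.078 − 6.860| = 2.218 km/s.

Δv₁ = 2.22 km/s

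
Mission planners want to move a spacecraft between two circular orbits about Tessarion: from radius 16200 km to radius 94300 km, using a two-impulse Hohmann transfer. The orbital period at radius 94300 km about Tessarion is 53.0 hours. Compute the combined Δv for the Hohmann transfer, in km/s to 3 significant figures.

Δv = 3.72 km/s

From Kepler's third law T² = 4π²r³/μ at r = 94300 km, T = 53.0 hours = 53.0 × 3600 s = 1.908×10^5 s: μ = 4π²r³/T² = 9.09365×10^5 km³/s².
Semi-major axis of the transfer orbit: a_t = (16200 + 94300)/2 = 55250 km.
At r₁ the circular-orbit speed is v₁ = √(μ/r₁) = 7.492 km/s.
Transfer-orbit speed at r₁ (v² = μ(2/r − 1/a)): v_p = √[μ(2/r₁ − 1/a_t)] = 9.788 km/s.
First burn Δv₁ = |v_p − v₁| = 2.296 km/s.
Circular speed at r₂: v₂ = √(μ/r₂) = 3.1054 km/s.
Transfer-orbit speed at r₂: v_a = √[μ(2/r₂ − 1/a_t)] = 1.6815 km/s.
Second burn Δv₂ = |v₂ − v_a| = 1.424 km/s.
Δv = Δv₁ + Δv₂ = 2.296 + 1.424 = 3.720 km/s.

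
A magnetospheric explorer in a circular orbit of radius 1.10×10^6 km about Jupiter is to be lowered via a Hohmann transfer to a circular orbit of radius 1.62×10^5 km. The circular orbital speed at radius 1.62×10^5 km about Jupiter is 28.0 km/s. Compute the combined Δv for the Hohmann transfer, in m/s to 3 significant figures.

From the circular-orbit relation v² = μ/r at r = 1.62×10^5 km: μ = v²r = (28.0)² × 1.62×10^5 = 1.27008×10^8 km³/s².
The Hohmann ellipse has a_t = (r₁ + r₂)/2 = 6.310×10^5 km.
Circular speed at r₁: v₁ = √(μ/r₁) = √(1.27008×10^8/1.100×10^6) = 10.7453 km/s.
On the transfer ellipse at r₁, v² = μ(2/r − 1/a) gives v_a = √[μ(2/r₁ − 1/a_t)] = 5.44455 km/s.
First burn Δv₁ = |v_a − v₁| = 5.301 km/s.
Circular speed at r₂: v₂ = √(μ/r₂) = 28.000 km/s.
Transfer-orbit speed at r₂: v_p = √[μ(2/r₂ − 1/a_t)] = 36.969 km/s.
Second burn Δv₂ = |v₂ − v_p| = 8.969 km/s.
Δv = Δv₁ + Δv₂ = 5.301 + 8.969 = 14.27 km/s.

Δv = 14300 m/s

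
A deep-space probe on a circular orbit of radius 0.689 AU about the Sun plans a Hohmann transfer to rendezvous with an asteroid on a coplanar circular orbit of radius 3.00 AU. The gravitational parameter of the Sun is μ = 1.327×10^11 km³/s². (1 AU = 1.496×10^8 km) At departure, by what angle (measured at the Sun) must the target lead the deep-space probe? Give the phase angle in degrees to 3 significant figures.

In km: r₁ = 0.689 × 1.496×10^8 = 1.030744×10^8 km; r₂ = 3.00 × 1.496×10^8 = 4.488×10^8 km.
Transfer-ellipse semi-major axis a_t = (r₁ + r₂)/2 = (1.030744×10^8 + 4.488×10^8)/2 = 2.759372×10^8 km.
The half-period of the transfer ellipse is t = π√(a_t³/μ) = 3.9530×10^7 s.
The target's mean motion on its circular orbit is ω₂ = √(μ/r₂³) = 3.8314×10^-8 rad/s.
Angle swept by the target during transfer: ω₂·t = 1.5146 rad = 86.78°.
The deep-space probe traverses 180° on the transfer ellipse, so the target must lead by 180° − 86.78° = 93.2°.

φ = 93.2°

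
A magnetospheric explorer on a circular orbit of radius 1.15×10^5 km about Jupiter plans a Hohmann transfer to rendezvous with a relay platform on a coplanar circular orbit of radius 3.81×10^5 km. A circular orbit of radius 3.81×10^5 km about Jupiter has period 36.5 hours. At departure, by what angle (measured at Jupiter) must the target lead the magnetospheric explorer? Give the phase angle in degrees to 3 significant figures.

φ = 85.5°

From Kepler's third law T² = 4π²r³/μ at r = 3.81×10^5 km, T = 36.5 hours = 36.5 × 3600 s = 1.314×10^5 s: μ = 4π²r³/T² = 1.26457×10^8 km³/s².
Semi-major axis of the transfer orbit: a_t = (1.150×10^5 + 3.810×10^5)/2 = 2.480×10^5 km.
The half-period of the transfer ellipse is t = π√(a_t³/μ) = 34500 s.
Target angular speed ω₂ = √(μ/r₂³) = 4.782×10^-5 rad/s.
Angle swept by the target during transfer: ω₂·t = 1.6498 rad = 94.53°.
The magnetospheric explorer traverses 180° on the transfer ellipse, so the target must lead by 180° − 94.53° = 85.5°.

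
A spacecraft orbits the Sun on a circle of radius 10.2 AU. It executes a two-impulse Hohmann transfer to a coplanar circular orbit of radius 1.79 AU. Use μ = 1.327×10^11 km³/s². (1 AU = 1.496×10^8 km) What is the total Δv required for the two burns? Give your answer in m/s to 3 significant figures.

In km: r₁ = 10.2 × 1.496×10^8 = 1.52592×10^9 km; r₂ = 1.79 × 1.496×10^8 = 2.67784×10^8 km.
Transfer-ellipse semi-major axis a_t = (r₁ + r₂)/2 = (1.52592×10^9 + 2.67784×10^8)/2 = 8.96852×10^8 km.
Circular speed at r₁: v₁ = √(μ/r₁) = √(1.327×10^11/1.52592×10^9) = 9.3254 km/s.
On the transfer ellipse at r₁, vis-viva gives v_a = √[μ(2/r₁ − 1/a_t)] = 5.0957 km/s.
First burn Δv₁ = |v_a − v₁| = 4.230 km/s.
Circular speed at r₂: v₂ = √(μ/r₂) = 22.261 km/s.
Transfer-orbit speed at r₂: v_p = √[μ(2/r₂ − 1/a_t)] = 29.037 km/s.
Second burn Δv₂ = |v₂ − v_p| = 6.776 km/s.
Δv = Δv₁ + Δv₂ = 4.230 + 6.776 = 11.01 km/s.

Δv = 11000 m/s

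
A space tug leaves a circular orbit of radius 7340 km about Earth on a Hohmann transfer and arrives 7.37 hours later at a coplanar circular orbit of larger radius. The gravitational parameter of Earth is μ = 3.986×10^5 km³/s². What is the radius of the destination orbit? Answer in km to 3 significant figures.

Transfer time t = 7.37 hours = 26532 s, and t = π√(a_t³/μ).
So a_t = (μ t²/π²)^(1/3) = (3.986×10^5 × (26532)² / π²)^(1/3) = 30521 km.
Since a_t = (r₁ + r₂)/2, r₂ = 2a_t − r₁ = 2×30521 − 7340 = 53702 km.

r₂ = 53700 km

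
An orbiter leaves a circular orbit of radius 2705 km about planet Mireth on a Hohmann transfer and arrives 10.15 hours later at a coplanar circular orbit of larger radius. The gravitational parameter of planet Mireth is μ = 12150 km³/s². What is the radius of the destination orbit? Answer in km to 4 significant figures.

Transfer time t = 10.15 hours = 36540 s, and t = π√(a_t³/μ).
So a_t = (μ t²/π²)^(1/3) = (12150 × (36540)² / π²)^(1/3) = 11802 km.
Since a_t = (r₁ + r₂)/2, r₂ = 2a_t − r₁ = 2×11802 − 2705 = 20899 km.

r₂ = 20900 km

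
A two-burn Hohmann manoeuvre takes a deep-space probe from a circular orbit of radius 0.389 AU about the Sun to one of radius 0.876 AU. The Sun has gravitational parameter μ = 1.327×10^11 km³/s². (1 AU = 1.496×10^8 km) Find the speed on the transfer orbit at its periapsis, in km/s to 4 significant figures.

In km: r₁ = 0.389 × 1.496×10^8 = 5.81944×10^7 km; r₂ = 0.876 × 1.496×10^8 = 1.310496×10^8 km.
Transfer-ellipse semi-major axis a_t = (r₁ + r₂)/2 = (5.81944×10^7 + 1.310496×10^8)/2 = 9.4622×10^7 km.
At periapsis, r = 5.81944×10^7 km.
Vis-viva: v = √[μ(2/r − 1/a_t)] = √[1.327×10^11 × (2/5.81944×10^7 − 1/9.4622×10^7)] = 56.20 km/s.

v = 56.20 km/s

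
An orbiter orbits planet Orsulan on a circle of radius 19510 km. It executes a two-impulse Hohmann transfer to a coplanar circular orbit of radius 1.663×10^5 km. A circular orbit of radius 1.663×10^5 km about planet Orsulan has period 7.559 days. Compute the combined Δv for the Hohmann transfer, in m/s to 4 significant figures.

From Kepler's third law T² = 4π²r³/μ at r = 1.663×10^5 km, T = 7.559 days = 7.559 × 86400 s = 6.530976×10^5 s: μ = 4π²r³/T² = 4.25677×10^5 km³/s².
The Hohmann ellipse has a_t = (r₁ + r₂)/2 = 92905 km.
Circular speed at r₁: v₁ = √(μ/r₁) = √(4.25677×10^5/19510) = 4.671 km/s.
Transfer-orbit speed at r₁ (v² = μ(2/r − 1/a)): v_p = √[μ(2/r₁ − 1/a_t)] = 6.249 km/s.
First burn Δv₁ = |v_p − v₁| = 1.578 km/s.
Circular speed at r₂: v₂ = √(μ/r₂) = 1.5999 km/s.
Transfer-orbit speed at r₂: v_a = √[μ(2/r₂ − 1/a_t)] = 0.73317 km/s.
Second burn Δv₂ = |v₂ − v_a| = 0.8667 km/s.
Δv = Δv₁ + Δv₂ = 1.578 + 0.8667 = 2.445 km/s.

Δv = 2445 m/s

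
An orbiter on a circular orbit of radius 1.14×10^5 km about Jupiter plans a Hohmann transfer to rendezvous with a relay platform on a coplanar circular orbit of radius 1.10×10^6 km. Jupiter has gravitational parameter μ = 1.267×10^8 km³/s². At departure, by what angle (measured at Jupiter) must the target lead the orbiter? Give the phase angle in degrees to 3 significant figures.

The Hohmann ellipse has a_t = (r₁ + r₂)/2 = 6.070×10^5 km.
The half-period of the transfer ellipse is t = π√(a_t³/μ) = 1.31991×10^5 s.
The target's mean motion on its circular orbit is ω₂ = √(μ/r₂³) = 9.75662×10^-6 rad/s.
Angle swept by the target during transfer: ω₂·t = 1.28779 rad = 73.78°.
The orbiter traverses 180° on the transfer ellipse, so the target must lead by 180° − 73.78° = 106°.

φ = 106°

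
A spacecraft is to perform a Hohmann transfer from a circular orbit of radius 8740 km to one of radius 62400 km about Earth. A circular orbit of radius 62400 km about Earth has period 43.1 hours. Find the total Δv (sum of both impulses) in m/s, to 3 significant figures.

Δv = 3470 m/s

From Kepler's third law T² = 4π²r³/μ at r = 62400 km, T = 43.1 hours = 43.1 × 3600 s = 1.5516×10^5 s: μ = 4π²r³/T² = 3.98432×10^5 km³/s².
Semi-major axis of the transfer orbit: a_t = (8740 + 62400)/2 = 35570 km.
Circular speed at r₁: v₁ = √(μ/r₁) = √(3.98432×10^5/8740) = 6.752 km/s.
Transfer-orbit speed at r₁ (vis-viva equation): v_p = √[μ(2/r₁ − 1/a_t)] = 8.943 km/s.
First burn Δv₁ = |v_p − v₁| = 2.191 km/s.
Circular speed at r₂: v₂ = √(μ/r₂) = 2.527 km/s.
Transfer-orbit speed at r₂: v_a = √[μ(2/r₂ − 1/a_t)] = 1.253 km/s.
Second burn Δv₂ = |v₂ − v_a| = 1.274 km/s.
Total Δv = Δv₁ + Δv₂ = 3.465 km/s.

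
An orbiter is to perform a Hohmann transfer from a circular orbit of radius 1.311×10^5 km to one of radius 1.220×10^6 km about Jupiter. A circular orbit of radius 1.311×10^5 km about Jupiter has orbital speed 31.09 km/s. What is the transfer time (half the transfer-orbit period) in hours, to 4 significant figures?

t = 43.04 hours

From the circular-orbit relation v² = μ/r at r = 1.311×10^5 km: μ = v²r = (31.09)² × 1.311×10^5 = 1.26720×10^8 km³/s².
The Hohmann ellipse has a_t = (r₁ + r₂)/2 = 6.7555×10^5 km.
Transfer time t = π√(a_t³/μ) = π√((6.7555×10^5)³ / 1.26720×10^8) = 1.5496×10^5 s.
Converting: 1.5496×10^5 s ÷ 3600 s/hour = 43.04 hours.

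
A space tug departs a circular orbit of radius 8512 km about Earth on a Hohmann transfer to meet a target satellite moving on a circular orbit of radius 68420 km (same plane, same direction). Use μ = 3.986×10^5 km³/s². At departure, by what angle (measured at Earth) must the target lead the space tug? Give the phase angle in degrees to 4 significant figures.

Transfer-ellipse semi-major axis a_t = (r₁ + r₂)/2 = (8512 + 68420)/2 = 38466 km.
The half-period of the transfer ellipse is t = π√(a_t³/μ) = 37540 s.
The target's mean motion on its circular orbit is ω₂ = √(μ/r₂³) = 3.5277×10^-5 rad/s.
Angle swept by the target during transfer: ω₂·t = 1.3243 rad = 75.88°.
The space tug traverses 180° on the transfer ellipse, so the target must lead by 180° − 75.88° = 104.1°.

φ = 104.1°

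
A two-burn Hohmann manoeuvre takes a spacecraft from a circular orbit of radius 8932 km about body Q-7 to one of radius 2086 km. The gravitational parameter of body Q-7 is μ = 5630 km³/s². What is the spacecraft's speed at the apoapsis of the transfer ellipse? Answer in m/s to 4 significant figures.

v = 488.5 m/s

Semi-major axis of the transfer orbit: a_t = (8932 + 2086)/2 = 5509 km.
The apoapsis of the transfer ellipse is at r = 8932 km.
From the vis-viva equation, v = √[μ(2/r − 1/a_t)] = 0.4885 km/s.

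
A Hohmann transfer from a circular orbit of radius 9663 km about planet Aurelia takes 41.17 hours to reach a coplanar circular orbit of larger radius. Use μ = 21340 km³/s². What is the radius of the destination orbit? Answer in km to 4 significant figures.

r₂ = 62770 km

Transfer time t = 41.17 hours = 1.48212×10^5 s, and t = π√(a_t³/μ).
So a_t = (μ t²/π²)^(1/3) = (21340 × (1.48212×10^5)² / π²)^(1/3) = 36215 km.
Since a_t = (r₁ + r₂)/2, r₂ = 2a_t − r₁ = 2×36215 − 9663 = 62767 km.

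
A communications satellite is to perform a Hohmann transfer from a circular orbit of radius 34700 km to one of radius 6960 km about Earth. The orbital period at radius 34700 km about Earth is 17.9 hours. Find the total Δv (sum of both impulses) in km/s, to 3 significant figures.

Δv = 3.62 km/s

From Kepler's third law T² = 4π²r³/μ at r = 34700 km, T = 17.9 hours = 17.9 × 3600 s = 64440 s: μ = 4π²r³/T² = 3.97225×10^5 km³/s².
Semi-major axis of the transfer orbit: a_t = (34700 + 6960)/2 = 20830 km.
At r₁ the circular-orbit speed is v₁ = √(μ/r₁) = 3.3834 km/s.
On the transfer ellipse at r₁, vis-viva equation gives v_a = √[μ(2/r₁ − 1/a_t)] = 1.9558 km/s.
First burn Δv₁ = |v_a − v₁| = 1.428 km/s.
At r₂, v₂ = √(μ/r₂) = 7.555 km/s.
Transfer-orbit speed at r₂: v_p = √[μ(2/r₂ − 1/a_t)] = 9.751 km/s.
Second burn Δv₂ = |v₂ − v_p| = 2.196 km/s.
Total Δv = Δv₁ + Δv₂ = 3.624 km/s.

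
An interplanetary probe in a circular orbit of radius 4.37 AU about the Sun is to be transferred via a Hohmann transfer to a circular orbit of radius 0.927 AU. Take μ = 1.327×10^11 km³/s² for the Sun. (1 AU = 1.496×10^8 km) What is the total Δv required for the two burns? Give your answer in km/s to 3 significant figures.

Δv = 14.6 km/s

In km: r₁ = 4.37 × 1.496×10^8 = 6.53752×10^8 km; r₂ = 0.927 × 1.496×10^8 = 1.386792×10^8 km.
Transfer-ellipse semi-major axis a_t = (r₁ + r₂)/2 = (6.53752×10^8 + 1.386792×10^8)/2 = 3.962156×10^8 km.
At r₁ the circular-orbit speed is v₁ = √(μ/r₁) = 14.247 km/s.
Transfer-orbit speed at r₁ (vis-viva equation): v_a = √[μ(2/r₁ − 1/a_t)] = 8.4289 km/s.
First burn Δv₁ = |v_a − v₁| = 5.818 km/s.
At r₂, v₂ = √(μ/r₂) = 30.934 km/s.
Transfer-orbit speed at r₂: v_p = √[μ(2/r₂ − 1/a_t)] = 39.735 km/s.
Second burn Δv₂ = |v₂ − v_p| = 8.801 km/s.
Total Δv = Δv₁ + Δv₂ = 14.62 km/s.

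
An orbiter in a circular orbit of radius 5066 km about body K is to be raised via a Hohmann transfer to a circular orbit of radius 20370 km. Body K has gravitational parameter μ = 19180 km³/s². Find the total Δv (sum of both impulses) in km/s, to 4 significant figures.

Semi-major axis of the transfer orbit: a_t = (5066 + 20370)/2 = 12718 km.
Circular speed at r₁: v₁ = √(μ/r₁) = √(19180/5066) = 1.94577 km/s.
On the transfer ellipse at r₁, vis-viva equation gives v_p = √[μ(2/r₁ − 1/a_t)] = 2.46251 km/s.
First burn Δv₁ = |v_p − v₁| = 0.51674 km/s.
Circular speed at r₂: v₂ = √(μ/r₂) = 0.97035 km/s.
Transfer-orbit speed at r₂: v_a = √[μ(2/r₂ − 1/a_t)] = 0.61242 km/s.
Second burn Δv₂ = |v₂ − v_a| = 0.35793 km/s.
Δv = Δv₁ + Δv₂ = 0.51674 + 0.35793 = 0.8747 km/s.

Δv = 0.8747 km/s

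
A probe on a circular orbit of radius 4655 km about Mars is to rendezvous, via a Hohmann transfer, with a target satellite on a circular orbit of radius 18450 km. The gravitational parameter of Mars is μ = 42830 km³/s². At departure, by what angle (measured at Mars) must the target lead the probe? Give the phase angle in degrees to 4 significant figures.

φ = 90.81°

The Hohmann ellipse has a_t = (r₁ + r₂)/2 = 11552.5 km.
Transfer time t = π√(a_t³/μ) = 18850 s.
The target's mean motion on its circular orbit is ω₂ = √(μ/r₂³) = 8.258×10^-5 rad/s.
Angle swept by the target during transfer: ω₂·t = 1.5566 rad = 89.19°.
The probe traverses 180° on the transfer ellipse, so the target must lead by 180° − 89.19° = 90.81°.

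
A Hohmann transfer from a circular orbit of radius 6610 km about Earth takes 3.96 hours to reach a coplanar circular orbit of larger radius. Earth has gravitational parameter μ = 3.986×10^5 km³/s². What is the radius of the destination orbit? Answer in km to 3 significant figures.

Transfer time t = 3.96 hours = 14256 s, and t = π√(a_t³/μ).
So a_t = (μ t²/π²)^(1/3) = (3.986×10^5 × (14256)² / π²)^(1/3) = 20172 km.
Since a_t = (r₁ + r₂)/2, r₂ = 2a_t − r₁ = 2×20172 − 6610 = 33734 km.

r₂ = 33700 km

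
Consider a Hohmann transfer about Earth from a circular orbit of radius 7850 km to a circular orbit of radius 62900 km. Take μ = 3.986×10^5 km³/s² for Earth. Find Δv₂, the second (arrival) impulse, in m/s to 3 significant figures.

Δv₂ = 1330 m/s

Semi-major axis of the transfer orbit: a_t = (7850 + 62900)/2 = 35375 km.
Circular speed at r = 62900 km: v_c = √(μ/r) = 2.517 km/s.
Vis-viva on the transfer ellipse at r = 62900 km gives v_t = √[μ(2/r − 1/a_t)] = 1.186 km/s.
Δv₂ = |v_t − v_c| = |1.186 − 2.517| = 1.331 km/s.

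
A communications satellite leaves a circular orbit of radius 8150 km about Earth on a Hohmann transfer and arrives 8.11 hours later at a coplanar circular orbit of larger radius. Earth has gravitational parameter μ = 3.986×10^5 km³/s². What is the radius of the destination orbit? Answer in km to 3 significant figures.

Transfer time t = 8.11 hours = 29196 s, and t = π√(a_t³/μ).
So a_t = (μ t²/π²)^(1/3) = (3.986×10^5 × (29196)² / π²)^(1/3) = 32531 km.
Since a_t = (r₁ + r₂)/2, r₂ = 2a_t − r₁ = 2×32531 − 8150 = 56912 km.

r₂ = 56900 km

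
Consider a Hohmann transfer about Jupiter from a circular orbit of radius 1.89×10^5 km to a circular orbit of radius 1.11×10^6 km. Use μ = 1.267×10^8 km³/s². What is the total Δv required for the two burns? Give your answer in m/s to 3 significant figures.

Transfer-ellipse semi-major axis a_t = (r₁ + r₂)/2 = (1.890×10^5 + 1.110×10^6)/2 = 6.495×10^5 km.
At r₁ the circular-orbit speed is v₁ = √(μ/r₁) = 25.892 km/s.
Transfer-orbit speed at r₁ (v² = μ(2/r − 1/a)): v_p = √[μ(2/r₁ − 1/a_t)] = 33.848 km/s.
First burn Δv₁ = |v_p − v₁| = 7.956 km/s.
Circular speed at r₂: v₂ = √(μ/r₂) = 10.684 km/s.
Transfer-orbit speed at r₂: v_a = √[μ(2/r₂ − 1/a_t)] = 5.7633 km/s.
Second burn Δv₂ = |v₂ − v_a| = 4.921 km/s.
Δv = Δv₁ + Δv₂ = 7.956 + 4.921 = 12.88 km/s.

Δv = 12900 m/s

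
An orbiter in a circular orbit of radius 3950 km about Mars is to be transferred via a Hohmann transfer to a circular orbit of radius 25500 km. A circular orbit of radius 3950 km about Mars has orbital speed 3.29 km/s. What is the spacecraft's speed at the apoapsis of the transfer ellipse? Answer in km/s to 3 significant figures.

From the circular-orbit relation v² = μ/r at r = 3950 km: μ = v²r = (3.29)² × 3950 = 42755.2 km³/s².
The Hohmann ellipse has a_t = (r₁ + r₂)/2 = 14725 km.
At apoapsis, r = 25500 km.
Vis-viva: v = √[μ(2/r − 1/a_t)] = √[42755.2 × (2/25500 − 1/14725)] = 0.6706 km/s.

v = 0.671 km/s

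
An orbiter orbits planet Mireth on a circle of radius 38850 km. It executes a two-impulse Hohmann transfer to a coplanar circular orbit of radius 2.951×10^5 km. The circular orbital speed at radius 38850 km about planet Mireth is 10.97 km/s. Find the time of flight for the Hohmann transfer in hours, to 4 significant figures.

t = 27.54 hours

From the circular-orbit relation v² = μ/r at r = 38850 km: μ = v²r = (10.97)² × 38850 = 4.67524×10^6 km³/s².
Transfer-ellipse semi-major axis a_t = (r₁ + r₂)/2 = (38850 + 2.951×10^5)/2 = 1.66975×10^5 km.
By Kepler's third law the transfer-orbit period is T = 2π√(a_t³/μ), so t = T/2 = 99130 s.
Converting: 99130 s ÷ 3600 s/hour = 27.54 hours.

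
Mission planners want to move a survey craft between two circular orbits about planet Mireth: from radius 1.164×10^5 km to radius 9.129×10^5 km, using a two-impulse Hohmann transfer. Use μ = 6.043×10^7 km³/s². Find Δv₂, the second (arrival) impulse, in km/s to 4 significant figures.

The Hohmann ellipse has a_t = (r₁ + r₂)/2 = 5.1465×10^5 km.
On the circular orbit at r = 9.129×10^5 km, v_c = √(μ/r) = 8.136 km/s.
Vis-viva on the transfer ellipse at r = 9.129×10^5 km gives v_t = √[μ(2/r − 1/a_t)] = 3.869 km/s.
Δv₂ = |v_t − v_c| = |3.869 − 8.136| = 4.267 km/s.

Δv₂ = 4.267 km/s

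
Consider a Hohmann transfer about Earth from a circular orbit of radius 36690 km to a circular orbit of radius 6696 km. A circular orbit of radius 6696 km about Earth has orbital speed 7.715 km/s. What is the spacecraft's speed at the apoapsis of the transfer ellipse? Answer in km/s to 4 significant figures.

From the circular-orbit relation v² = μ/r at r = 6696 km: μ = v²r = (7.715)² × 6696 = 3.98554×10^5 km³/s².
Semi-major axis of the transfer orbit: a_t = (36690 + 6696)/2 = 21693 km.
The apoapsis of the transfer ellipse is at r = 36690 km.
From the vis-viva equation, v = √[μ(2/r − 1/a_t)] = 1.831 km/s.

v = 1.831 km/s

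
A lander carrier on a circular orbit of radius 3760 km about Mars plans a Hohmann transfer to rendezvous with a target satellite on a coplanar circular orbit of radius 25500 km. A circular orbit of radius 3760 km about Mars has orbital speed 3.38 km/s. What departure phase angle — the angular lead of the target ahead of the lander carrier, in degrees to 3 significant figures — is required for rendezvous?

From the circular-orbit relation v² = μ/r at r = 3760 km: μ = v²r = (3.38)² × 3760 = 42955.7 km³/s².
The Hohmann ellipse has a_t = (r₁ + r₂)/2 = 14630 km.
The half-period of the transfer ellipse is t = π√(a_t³/μ) = 26823 s.
Target angular speed ω₂ = √(μ/r₂³) = 5.0898×10^-5 rad/s.
Angle swept by the target during transfer: ω₂·t = 1.3652 rad = 78.22°.
Arrival is 180° from departure on the ellipse, so φ = 180° − 78.22° = 102°.

φ = 102°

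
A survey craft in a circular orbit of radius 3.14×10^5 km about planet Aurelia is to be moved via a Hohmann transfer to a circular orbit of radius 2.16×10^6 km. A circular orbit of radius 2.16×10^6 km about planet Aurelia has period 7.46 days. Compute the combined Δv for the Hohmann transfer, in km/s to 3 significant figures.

Δv = 28.2 km/s

From Kepler's third law T² = 4π²r³/μ at r = 2.16×10^6 km, T = 7.46 days = 7.46 × 86400 s = 6.44544×10^5 s: μ = 4π²r³/T² = 9.57670×10^8 km³/s².
The Hohmann ellipse has a_t = (r₁ + r₂)/2 = 1.237×10^6 km.
Circular speed at r₁: v₁ = √(μ/r₁) = √(9.57670×10^8/3.140×10^5) = 55.23 km/s.
Transfer-orbit speed at r₁ (vis-viva): v_p = √[μ(2/r₁ − 1/a_t)] = 72.98 km/s.
First burn Δv₁ = |v_p − v₁| = 17.75 km/s.
At r₂, v₂ = √(μ/r₂) = 21.06 km/s.
Transfer-orbit speed at r₂: v_a = √[μ(2/r₂ − 1/a_t)] = 10.61 km/s.
Second burn Δv₂ = |v₂ − v_a| = 10.45 km/s.
Δv = Δv₁ + Δv₂ = 17.75 + 10.45 = 28.20 km/s.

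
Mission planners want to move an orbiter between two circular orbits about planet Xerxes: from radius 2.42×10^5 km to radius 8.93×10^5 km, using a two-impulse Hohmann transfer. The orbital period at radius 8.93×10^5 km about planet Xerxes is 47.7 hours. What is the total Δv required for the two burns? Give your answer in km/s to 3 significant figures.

From Kepler's third law T² = 4π²r³/μ at r = 8.93×10^5 km, T = 47.7 hours = 47.7 × 3600 s = 1.7172×10^5 s: μ = 4π²r³/T² = 9.53394×10^8 km³/s².
Transfer-ellipse semi-major axis a_t = (r₁ + r₂)/2 = (2.420×10^5 + 8.930×10^5)/2 = 5.675×10^5 km.
Circular speed at r₁: v₁ = √(μ/r₁) = √(9.53394×10^8/2.420×10^5) = 62.77 km/s.
Transfer-orbit speed at r₁ (vis-viva equation): v_p = √[μ(2/r₁ − 1/a_t)] = 78.74 km/s.
First burn Δv₁ = |v_p − v₁| = 15.97 km/s.
Circular speed at r₂: v₂ = √(μ/r₂) = 32.675 km/s.
Transfer-orbit speed at r₂: v_a = √[μ(2/r₂ − 1/a_t)] = 21.337 km/s.
Second burn Δv₂ = |v₂ − v_a| = 11.34 km/s.
Δv = Δv₁ + Δv₂ = 15.97 + 11.34 = 27.31 km/s.

Δv = 27.3 km/s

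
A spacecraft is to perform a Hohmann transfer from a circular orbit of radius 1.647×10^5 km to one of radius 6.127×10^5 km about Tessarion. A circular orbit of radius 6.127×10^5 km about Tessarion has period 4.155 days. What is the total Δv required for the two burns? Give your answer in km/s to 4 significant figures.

From Kepler's third law T² = 4π²r³/μ at r = 6.127×10^5 km, T = 4.155 days = 4.155 × 86400 s = 3.58992×10^5 s: μ = 4π²r³/T² = 7.04586×10^7 km³/s².
Semi-major axis of the transfer orbit: a_t = (1.647×10^5 + 6.127×10^5)/2 = 3.887×10^5 km.
At r₁ the circular-orbit speed is v₁ = √(μ/r₁) = 20.683 km/s.
On the transfer ellipse at r₁, vis-viva gives v_p = √[μ(2/r₁ − 1/a_t)] = 25.968 km/s.
First burn Δv₁ = |v_p − v₁| = 5.285 km/s.
Circular speed at r₂: v₂ = √(μ/r₂) = 10.7237 km/s.
Transfer-orbit speed at r₂: v_a = √[μ(2/r₂ − 1/a_t)] = 6.98044 km/s.
Second burn Δv₂ = |v₂ − v_a| = 3.743 km/s.
Δv = Δv₁ + Δv₂ = 5.285 + 3.743 = 9.028 km/s.

Δv = 9.028 km/s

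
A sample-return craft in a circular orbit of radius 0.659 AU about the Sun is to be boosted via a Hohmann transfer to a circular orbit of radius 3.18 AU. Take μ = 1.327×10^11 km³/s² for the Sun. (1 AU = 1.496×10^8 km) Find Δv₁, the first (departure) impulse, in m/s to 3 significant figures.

In km: r₁ = 0.659 × 1.496×10^8 = 9.85864×10^7 km; r₂ = 3.18 × 1.496×10^8 = 4.75728×10^8 km.
The Hohmann ellipse has a_t = (r₁ + r₂)/2 = 2.871572×10^8 km.
On the circular orbit at r = 9.85864×10^7 km, v_c = √(μ/r) = 36.69 km/s.
Vis-viva on the transfer ellipse at r = 9.85864×10^7 km gives v_t = √[μ(2/r − 1/a_t)] = 47.22 km/s.
Δv₁ = |v_t − v_c| = |47.22 − 36.69| = 10.53 km/s.

Δv₁ = 10500 m/s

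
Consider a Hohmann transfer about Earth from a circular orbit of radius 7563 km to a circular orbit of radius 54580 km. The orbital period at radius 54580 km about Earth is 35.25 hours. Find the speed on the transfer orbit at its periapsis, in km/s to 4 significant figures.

v = 9.622 km/s

From Kepler's third law T² = 4π²r³/μ at r = 54580 km, T = 35.25 hours = 35.25 × 3600 s = 1.269×10^5 s: μ = 4π²r³/T² = 3.98600×10^5 km³/s².
Semi-major axis of the transfer orbit: a_t = (7563 + 54580)/2 = 31071.5 km.
The periapsis of the transfer ellipse is at r = 7563 km.
From the vis-viva equation, v = √[μ(2/r − 1/a_t)] = 9.622 km/s.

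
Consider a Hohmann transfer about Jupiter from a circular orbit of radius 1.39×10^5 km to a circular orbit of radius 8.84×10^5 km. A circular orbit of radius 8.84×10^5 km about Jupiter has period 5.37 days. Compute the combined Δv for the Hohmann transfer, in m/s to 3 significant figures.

Δv = 15200 m/s

From Kepler's third law T² = 4π²r³/μ at r = 8.84×10^5 km, T = 5.37 days = 5.37 × 86400 s = 4.63968×10^5 s: μ = 4π²r³/T² = 1.26689×10^8 km³/s².
Transfer-ellipse semi-major axis a_t = (r₁ + r₂)/2 = (1.390×10^5 + 8.840×10^5)/2 = 5.115×10^5 km.
Circular speed at r₁: v₁ = √(μ/r₁) = √(1.26689×10^8/1.390×10^5) = 30.190 km/s.
On the transfer ellipse at r₁, v² = μ(2/r − 1/a) gives v_p = √[μ(2/r₁ − 1/a_t)] = 39.689 km/s.
First burn Δv₁ = |v_p − v₁| = 9.499 km/s.
At r₂, v₂ = √(μ/r₂) = 11.9714 km/s.
Transfer-orbit speed at r₂: v_a = √[μ(2/r₂ − 1/a_t)] = 6.24063 km/s.
Second burn Δv₂ = |v₂ − v_a| = 5.731 km/s.
Δv = Δv₁ + Δv₂ = 9.499 + 5.731 = 15.23 km/s.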